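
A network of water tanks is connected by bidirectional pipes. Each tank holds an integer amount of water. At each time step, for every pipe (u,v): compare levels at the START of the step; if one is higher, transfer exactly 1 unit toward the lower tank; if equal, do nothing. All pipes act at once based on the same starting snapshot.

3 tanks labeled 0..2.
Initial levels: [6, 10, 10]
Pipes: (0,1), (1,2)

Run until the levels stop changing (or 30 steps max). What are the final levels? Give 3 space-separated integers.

Step 1: flows [1->0,1=2] -> levels [7 9 10]
Step 2: flows [1->0,2->1] -> levels [8 9 9]
Step 3: flows [1->0,1=2] -> levels [9 8 9]
Step 4: flows [0->1,2->1] -> levels [8 10 8]
Step 5: flows [1->0,1->2] -> levels [9 8 9]
  -> period-2 cycle: step 5 state = step 3 state; never stabilizes
  -> state at step 30: (30-3) mod 2 = 1, same as step 4 -> [8 10 8]

Answer: 8 10 8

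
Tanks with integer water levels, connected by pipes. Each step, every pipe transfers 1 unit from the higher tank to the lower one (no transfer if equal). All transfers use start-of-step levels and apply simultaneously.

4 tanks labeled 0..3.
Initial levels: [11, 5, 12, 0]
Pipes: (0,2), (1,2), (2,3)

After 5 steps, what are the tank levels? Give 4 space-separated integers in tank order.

Answer: 8 8 7 5

Derivation:
Step 1: flows [2->0,2->1,2->3] -> levels [12 6 9 1]
Step 2: flows [0->2,2->1,2->3] -> levels [11 7 8 2]
Step 3: flows [0->2,2->1,2->3] -> levels [10 8 7 3]
Step 4: flows [0->2,1->2,2->3] -> levels [9 7 8 4]
Step 5: flows [0->2,2->1,2->3] -> levels [8 8 7 5]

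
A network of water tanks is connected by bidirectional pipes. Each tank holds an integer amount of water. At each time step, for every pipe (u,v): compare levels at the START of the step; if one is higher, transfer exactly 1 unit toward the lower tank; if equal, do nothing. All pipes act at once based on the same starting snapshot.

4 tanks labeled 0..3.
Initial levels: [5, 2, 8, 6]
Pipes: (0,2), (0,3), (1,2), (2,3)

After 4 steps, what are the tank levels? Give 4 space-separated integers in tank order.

Answer: 5 4 7 5

Derivation:
Step 1: flows [2->0,3->0,2->1,2->3] -> levels [7 3 5 6]
Step 2: flows [0->2,0->3,2->1,3->2] -> levels [5 4 6 6]
Step 3: flows [2->0,3->0,2->1,2=3] -> levels [7 5 4 5]
Step 4: flows [0->2,0->3,1->2,3->2] -> levels [5 4 7 5]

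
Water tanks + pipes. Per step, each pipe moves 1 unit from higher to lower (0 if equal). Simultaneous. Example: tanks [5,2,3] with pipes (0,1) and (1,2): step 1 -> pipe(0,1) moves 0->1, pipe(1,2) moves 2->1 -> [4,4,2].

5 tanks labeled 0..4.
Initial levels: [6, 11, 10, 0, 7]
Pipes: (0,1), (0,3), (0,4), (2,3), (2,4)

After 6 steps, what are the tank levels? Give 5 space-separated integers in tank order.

Step 1: flows [1->0,0->3,4->0,2->3,2->4] -> levels [7 10 8 2 7]
Step 2: flows [1->0,0->3,0=4,2->3,2->4] -> levels [7 9 6 4 8]
Step 3: flows [1->0,0->3,4->0,2->3,4->2] -> levels [8 8 6 6 6]
Step 4: flows [0=1,0->3,0->4,2=3,2=4] -> levels [6 8 6 7 7]
Step 5: flows [1->0,3->0,4->0,3->2,4->2] -> levels [9 7 8 5 5]
Step 6: flows [0->1,0->3,0->4,2->3,2->4] -> levels [6 8 6 7 7]

Answer: 6 8 6 7 7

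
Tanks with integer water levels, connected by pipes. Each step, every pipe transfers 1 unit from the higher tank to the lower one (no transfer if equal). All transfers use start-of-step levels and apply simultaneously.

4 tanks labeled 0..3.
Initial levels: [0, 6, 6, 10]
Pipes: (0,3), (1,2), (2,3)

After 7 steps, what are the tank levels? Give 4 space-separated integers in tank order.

Answer: 5 6 5 6

Derivation:
Step 1: flows [3->0,1=2,3->2] -> levels [1 6 7 8]
Step 2: flows [3->0,2->1,3->2] -> levels [2 7 7 6]
Step 3: flows [3->0,1=2,2->3] -> levels [3 7 6 6]
Step 4: flows [3->0,1->2,2=3] -> levels [4 6 7 5]
Step 5: flows [3->0,2->1,2->3] -> levels [5 7 5 5]
Step 6: flows [0=3,1->2,2=3] -> levels [5 6 6 5]
Step 7: flows [0=3,1=2,2->3] -> levels [5 6 5 6]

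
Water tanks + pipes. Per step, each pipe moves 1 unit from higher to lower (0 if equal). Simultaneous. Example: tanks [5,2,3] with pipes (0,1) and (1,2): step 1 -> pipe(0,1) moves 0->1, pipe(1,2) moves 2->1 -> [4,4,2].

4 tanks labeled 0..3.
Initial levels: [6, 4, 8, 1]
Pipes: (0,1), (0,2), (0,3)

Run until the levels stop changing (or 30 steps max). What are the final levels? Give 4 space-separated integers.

Step 1: flows [0->1,2->0,0->3] -> levels [5 5 7 2]
Step 2: flows [0=1,2->0,0->3] -> levels [5 5 6 3]
Step 3: flows [0=1,2->0,0->3] -> levels [5 5 5 4]
Step 4: flows [0=1,0=2,0->3] -> levels [4 5 5 5]
Step 5: flows [1->0,2->0,3->0] -> levels [7 4 4 4]
Step 6: flows [0->1,0->2,0->3] -> levels [4 5 5 5]
  -> period-2 cycle: step 6 state = step 4 state; never stabilizes
  -> state at step 30: (30-4) mod 2 = 0, same as step 4 -> [4 5 5 5]

Answer: 4 5 5 5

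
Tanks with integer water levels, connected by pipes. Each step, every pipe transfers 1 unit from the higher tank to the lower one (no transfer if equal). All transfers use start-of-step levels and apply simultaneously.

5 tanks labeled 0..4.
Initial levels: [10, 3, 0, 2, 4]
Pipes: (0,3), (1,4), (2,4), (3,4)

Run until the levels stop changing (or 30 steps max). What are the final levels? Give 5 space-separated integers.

Answer: 4 4 4 5 2

Derivation:
Step 1: flows [0->3,4->1,4->2,4->3] -> levels [9 4 1 4 1]
Step 2: flows [0->3,1->4,2=4,3->4] -> levels [8 3 1 4 3]
Step 3: flows [0->3,1=4,4->2,3->4] -> levels [7 3 2 4 3]
Step 4: flows [0->3,1=4,4->2,3->4] -> levels [6 3 3 4 3]
Step 5: flows [0->3,1=4,2=4,3->4] -> levels [5 3 3 4 4]
Step 6: flows [0->3,4->1,4->2,3=4] -> levels [4 4 4 5 2]
Step 7: flows [3->0,1->4,2->4,3->4] -> levels [5 3 3 3 5]
Step 8: flows [0->3,4->1,4->2,4->3] -> levels [4 4 4 5 2]
  -> period-2 cycle: step 8 state = step 6 state; never stabilizes
  -> state at step 30: (30-6) mod 2 = 0, same as step 6 -> [4 4 4 5 2]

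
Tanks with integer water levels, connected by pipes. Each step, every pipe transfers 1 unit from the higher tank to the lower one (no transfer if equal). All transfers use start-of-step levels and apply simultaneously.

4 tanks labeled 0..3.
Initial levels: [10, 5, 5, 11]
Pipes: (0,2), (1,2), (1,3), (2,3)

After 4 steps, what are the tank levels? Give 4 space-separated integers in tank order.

Answer: 7 8 9 7

Derivation:
Step 1: flows [0->2,1=2,3->1,3->2] -> levels [9 6 7 9]
Step 2: flows [0->2,2->1,3->1,3->2] -> levels [8 8 8 7]
Step 3: flows [0=2,1=2,1->3,2->3] -> levels [8 7 7 9]
Step 4: flows [0->2,1=2,3->1,3->2] -> levels [7 8 9 7]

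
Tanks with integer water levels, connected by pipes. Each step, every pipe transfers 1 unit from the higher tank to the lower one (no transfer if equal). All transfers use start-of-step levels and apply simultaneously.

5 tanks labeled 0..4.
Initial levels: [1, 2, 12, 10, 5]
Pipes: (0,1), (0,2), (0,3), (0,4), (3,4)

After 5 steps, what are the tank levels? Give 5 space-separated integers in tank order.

Step 1: flows [1->0,2->0,3->0,4->0,3->4] -> levels [5 1 11 8 5]
Step 2: flows [0->1,2->0,3->0,0=4,3->4] -> levels [6 2 10 6 6]
Step 3: flows [0->1,2->0,0=3,0=4,3=4] -> levels [6 3 9 6 6]
Step 4: flows [0->1,2->0,0=3,0=4,3=4] -> levels [6 4 8 6 6]
Step 5: flows [0->1,2->0,0=3,0=4,3=4] -> levels [6 5 7 6 6]

Answer: 6 5 7 6 6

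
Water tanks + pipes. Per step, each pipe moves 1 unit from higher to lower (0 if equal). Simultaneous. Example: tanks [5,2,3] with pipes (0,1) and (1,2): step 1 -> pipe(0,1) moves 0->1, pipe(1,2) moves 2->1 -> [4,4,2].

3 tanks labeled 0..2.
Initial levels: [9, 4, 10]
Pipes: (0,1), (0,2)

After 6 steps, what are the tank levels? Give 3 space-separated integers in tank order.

Step 1: flows [0->1,2->0] -> levels [9 5 9]
Step 2: flows [0->1,0=2] -> levels [8 6 9]
Step 3: flows [0->1,2->0] -> levels [8 7 8]
Step 4: flows [0->1,0=2] -> levels [7 8 8]
Step 5: flows [1->0,2->0] -> levels [9 7 7]
Step 6: flows [0->1,0->2] -> levels [7 8 8]

Answer: 7 8 8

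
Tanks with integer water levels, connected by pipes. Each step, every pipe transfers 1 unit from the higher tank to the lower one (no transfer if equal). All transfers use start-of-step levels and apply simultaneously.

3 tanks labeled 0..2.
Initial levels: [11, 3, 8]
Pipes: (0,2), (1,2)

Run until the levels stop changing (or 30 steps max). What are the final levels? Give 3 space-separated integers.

Step 1: flows [0->2,2->1] -> levels [10 4 8]
Step 2: flows [0->2,2->1] -> levels [9 5 8]
Step 3: flows [0->2,2->1] -> levels [8 6 8]
Step 4: flows [0=2,2->1] -> levels [8 7 7]
Step 5: flows [0->2,1=2] -> levels [7 7 8]
Step 6: flows [2->0,2->1] -> levels [8 8 6]
Step 7: flows [0->2,1->2] -> levels [7 7 8]
  -> period-2 cycle: step 7 state = step 5 state; never stabilizes
  -> state at step 30: (30-5) mod 2 = 1, same as step 6 -> [8 8 6]

Answer: 8 8 6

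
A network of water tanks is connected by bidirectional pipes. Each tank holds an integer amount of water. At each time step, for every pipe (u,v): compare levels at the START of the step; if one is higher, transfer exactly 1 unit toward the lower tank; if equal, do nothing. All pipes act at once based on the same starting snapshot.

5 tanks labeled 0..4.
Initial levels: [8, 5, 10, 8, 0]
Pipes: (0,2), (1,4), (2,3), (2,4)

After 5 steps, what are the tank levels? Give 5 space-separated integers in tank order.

Answer: 8 5 5 8 5

Derivation:
Step 1: flows [2->0,1->4,2->3,2->4] -> levels [9 4 7 9 2]
Step 2: flows [0->2,1->4,3->2,2->4] -> levels [8 3 8 8 4]
Step 3: flows [0=2,4->1,2=3,2->4] -> levels [8 4 7 8 4]
Step 4: flows [0->2,1=4,3->2,2->4] -> levels [7 4 8 7 5]
Step 5: flows [2->0,4->1,2->3,2->4] -> levels [8 5 5 8 5]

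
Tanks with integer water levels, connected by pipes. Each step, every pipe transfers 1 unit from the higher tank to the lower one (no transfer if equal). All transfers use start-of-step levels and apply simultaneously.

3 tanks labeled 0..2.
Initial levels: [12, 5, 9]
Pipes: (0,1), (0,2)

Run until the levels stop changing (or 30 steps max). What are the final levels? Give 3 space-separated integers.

Answer: 8 9 9

Derivation:
Step 1: flows [0->1,0->2] -> levels [10 6 10]
Step 2: flows [0->1,0=2] -> levels [9 7 10]
Step 3: flows [0->1,2->0] -> levels [9 8 9]
Step 4: flows [0->1,0=2] -> levels [8 9 9]
Step 5: flows [1->0,2->0] -> levels [10 8 8]
Step 6: flows [0->1,0->2] -> levels [8 9 9]
  -> period-2 cycle: step 6 state = step 4 state; never stabilizes
  -> state at step 30: (30-4) mod 2 = 0, same as step 4 -> [8 9 9]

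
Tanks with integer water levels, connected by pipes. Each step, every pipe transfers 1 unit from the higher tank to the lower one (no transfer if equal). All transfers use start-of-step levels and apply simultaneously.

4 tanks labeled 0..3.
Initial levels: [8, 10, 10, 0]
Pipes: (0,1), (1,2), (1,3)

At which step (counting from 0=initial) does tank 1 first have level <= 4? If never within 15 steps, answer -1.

Step 1: flows [1->0,1=2,1->3] -> levels [9 8 10 1]
Step 2: flows [0->1,2->1,1->3] -> levels [8 9 9 2]
Step 3: flows [1->0,1=2,1->3] -> levels [9 7 9 3]
Step 4: flows [0->1,2->1,1->3] -> levels [8 8 8 4]
Step 5: flows [0=1,1=2,1->3] -> levels [8 7 8 5]
Step 6: flows [0->1,2->1,1->3] -> levels [7 8 7 6]
Step 7: flows [1->0,1->2,1->3] -> levels [8 5 8 7]
Step 8: flows [0->1,2->1,3->1] -> levels [7 8 7 6]
  -> period-2 cycle (repeats step 6); tank 1 never drops to <=4
Tank 1 never reaches <=4 within 15 steps

Answer: -1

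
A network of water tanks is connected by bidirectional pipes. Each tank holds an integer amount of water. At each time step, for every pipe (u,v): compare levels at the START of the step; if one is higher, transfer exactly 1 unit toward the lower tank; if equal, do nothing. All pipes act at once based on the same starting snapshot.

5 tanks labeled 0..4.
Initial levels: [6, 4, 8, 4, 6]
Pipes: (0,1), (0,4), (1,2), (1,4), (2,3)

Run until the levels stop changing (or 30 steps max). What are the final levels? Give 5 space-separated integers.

Step 1: flows [0->1,0=4,2->1,4->1,2->3] -> levels [5 7 6 5 5]
Step 2: flows [1->0,0=4,1->2,1->4,2->3] -> levels [6 4 6 6 6]
Step 3: flows [0->1,0=4,2->1,4->1,2=3] -> levels [5 7 5 6 5]
Step 4: flows [1->0,0=4,1->2,1->4,3->2] -> levels [6 4 7 5 6]
Step 5: flows [0->1,0=4,2->1,4->1,2->3] -> levels [5 7 5 6 5]
  -> period-2 cycle: step 5 state = step 3 state; never stabilizes
  -> state at step 30: (30-3) mod 2 = 1, same as step 4 -> [6 4 7 5 6]

Answer: 6 4 7 5 6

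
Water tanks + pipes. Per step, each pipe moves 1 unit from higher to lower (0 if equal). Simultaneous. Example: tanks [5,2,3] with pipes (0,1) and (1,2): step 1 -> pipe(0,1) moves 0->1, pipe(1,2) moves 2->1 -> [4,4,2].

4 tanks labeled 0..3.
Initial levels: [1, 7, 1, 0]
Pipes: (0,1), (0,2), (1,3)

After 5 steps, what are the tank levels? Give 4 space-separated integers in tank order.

Answer: 3 1 2 3

Derivation:
Step 1: flows [1->0,0=2,1->3] -> levels [2 5 1 1]
Step 2: flows [1->0,0->2,1->3] -> levels [2 3 2 2]
Step 3: flows [1->0,0=2,1->3] -> levels [3 1 2 3]
Step 4: flows [0->1,0->2,3->1] -> levels [1 3 3 2]
Step 5: flows [1->0,2->0,1->3] -> levels [3 1 2 3]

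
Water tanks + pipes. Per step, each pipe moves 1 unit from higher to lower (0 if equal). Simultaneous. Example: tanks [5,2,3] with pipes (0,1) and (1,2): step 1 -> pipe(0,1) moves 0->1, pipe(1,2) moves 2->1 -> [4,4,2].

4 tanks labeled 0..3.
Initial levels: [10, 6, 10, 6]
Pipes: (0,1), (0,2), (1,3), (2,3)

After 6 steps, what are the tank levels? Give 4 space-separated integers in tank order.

Step 1: flows [0->1,0=2,1=3,2->3] -> levels [9 7 9 7]
Step 2: flows [0->1,0=2,1=3,2->3] -> levels [8 8 8 8]
Step 3: flows [0=1,0=2,1=3,2=3] -> levels [8 8 8 8]
  -> stable; steps 4..6 unchanged -> [8 8 8 8]

Answer: 8 8 8 8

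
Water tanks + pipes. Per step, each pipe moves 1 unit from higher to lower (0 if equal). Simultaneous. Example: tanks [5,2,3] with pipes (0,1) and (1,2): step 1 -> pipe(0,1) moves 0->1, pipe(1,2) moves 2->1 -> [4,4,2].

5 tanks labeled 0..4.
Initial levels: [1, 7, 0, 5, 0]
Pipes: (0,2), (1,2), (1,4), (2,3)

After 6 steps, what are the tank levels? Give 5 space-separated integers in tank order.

Answer: 1 2 4 3 3

Derivation:
Step 1: flows [0->2,1->2,1->4,3->2] -> levels [0 5 3 4 1]
Step 2: flows [2->0,1->2,1->4,3->2] -> levels [1 3 4 3 2]
Step 3: flows [2->0,2->1,1->4,2->3] -> levels [2 3 1 4 3]
Step 4: flows [0->2,1->2,1=4,3->2] -> levels [1 2 4 3 3]
Step 5: flows [2->0,2->1,4->1,2->3] -> levels [2 4 1 4 2]
Step 6: flows [0->2,1->2,1->4,3->2] -> levels [1 2 4 3 3]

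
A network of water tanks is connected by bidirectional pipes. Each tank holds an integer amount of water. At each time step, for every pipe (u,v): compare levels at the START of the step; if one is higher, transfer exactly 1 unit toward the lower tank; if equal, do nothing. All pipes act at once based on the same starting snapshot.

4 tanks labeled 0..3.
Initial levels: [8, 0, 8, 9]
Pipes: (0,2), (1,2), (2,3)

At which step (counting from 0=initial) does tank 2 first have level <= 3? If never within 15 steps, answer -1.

Answer: -1

Derivation:
Step 1: flows [0=2,2->1,3->2] -> levels [8 1 8 8]
Step 2: flows [0=2,2->1,2=3] -> levels [8 2 7 8]
Step 3: flows [0->2,2->1,3->2] -> levels [7 3 8 7]
Step 4: flows [2->0,2->1,2->3] -> levels [8 4 5 8]
Step 5: flows [0->2,2->1,3->2] -> levels [7 5 6 7]
Step 6: flows [0->2,2->1,3->2] -> levels [6 6 7 6]
Step 7: flows [2->0,2->1,2->3] -> levels [7 7 4 7]
Step 8: flows [0->2,1->2,3->2] -> levels [6 6 7 6]
  -> period-2 cycle (repeats step 6); tank 2 never drops to <=3
Tank 2 never reaches <=3 within 15 steps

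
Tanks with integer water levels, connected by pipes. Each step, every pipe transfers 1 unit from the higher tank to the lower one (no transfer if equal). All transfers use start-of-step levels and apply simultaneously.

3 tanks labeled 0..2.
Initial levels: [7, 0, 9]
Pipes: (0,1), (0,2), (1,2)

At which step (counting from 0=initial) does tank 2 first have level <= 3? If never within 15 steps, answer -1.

Answer: -1

Derivation:
Step 1: flows [0->1,2->0,2->1] -> levels [7 2 7]
Step 2: flows [0->1,0=2,2->1] -> levels [6 4 6]
Step 3: flows [0->1,0=2,2->1] -> levels [5 6 5]
Step 4: flows [1->0,0=2,1->2] -> levels [6 4 6]
  -> period-2 cycle (repeats step 2); tank 2 never drops to <=3
Tank 2 never reaches <=3 within 15 steps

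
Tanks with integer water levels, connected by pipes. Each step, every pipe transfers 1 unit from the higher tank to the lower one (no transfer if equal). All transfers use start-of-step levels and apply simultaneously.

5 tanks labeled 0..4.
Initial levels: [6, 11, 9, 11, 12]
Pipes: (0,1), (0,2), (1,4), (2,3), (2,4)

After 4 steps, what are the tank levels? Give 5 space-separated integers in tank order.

Step 1: flows [1->0,2->0,4->1,3->2,4->2] -> levels [8 11 10 10 10]
Step 2: flows [1->0,2->0,1->4,2=3,2=4] -> levels [10 9 9 10 11]
Step 3: flows [0->1,0->2,4->1,3->2,4->2] -> levels [8 11 12 9 9]
Step 4: flows [1->0,2->0,1->4,2->3,2->4] -> levels [10 9 9 10 11]

Answer: 10 9 9 10 11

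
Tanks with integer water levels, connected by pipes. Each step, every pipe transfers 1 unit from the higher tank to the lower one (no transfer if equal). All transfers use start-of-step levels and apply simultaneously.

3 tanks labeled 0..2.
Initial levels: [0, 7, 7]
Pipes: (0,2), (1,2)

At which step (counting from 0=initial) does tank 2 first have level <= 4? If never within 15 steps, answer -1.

Step 1: flows [2->0,1=2] -> levels [1 7 6]
Step 2: flows [2->0,1->2] -> levels [2 6 6]
Step 3: flows [2->0,1=2] -> levels [3 6 5]
Step 4: flows [2->0,1->2] -> levels [4 5 5]
Step 5: flows [2->0,1=2] -> levels [5 5 4]
Tank 2 first reaches <=4 at step 5

Answer: 5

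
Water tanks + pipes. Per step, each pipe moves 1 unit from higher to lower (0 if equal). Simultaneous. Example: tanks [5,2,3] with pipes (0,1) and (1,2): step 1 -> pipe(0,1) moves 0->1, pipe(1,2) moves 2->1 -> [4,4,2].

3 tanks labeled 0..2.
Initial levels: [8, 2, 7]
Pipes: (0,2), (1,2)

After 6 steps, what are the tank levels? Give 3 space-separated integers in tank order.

Answer: 6 6 5

Derivation:
Step 1: flows [0->2,2->1] -> levels [7 3 7]
Step 2: flows [0=2,2->1] -> levels [7 4 6]
Step 3: flows [0->2,2->1] -> levels [6 5 6]
Step 4: flows [0=2,2->1] -> levels [6 6 5]
Step 5: flows [0->2,1->2] -> levels [5 5 7]
Step 6: flows [2->0,2->1] -> levels [6 6 5]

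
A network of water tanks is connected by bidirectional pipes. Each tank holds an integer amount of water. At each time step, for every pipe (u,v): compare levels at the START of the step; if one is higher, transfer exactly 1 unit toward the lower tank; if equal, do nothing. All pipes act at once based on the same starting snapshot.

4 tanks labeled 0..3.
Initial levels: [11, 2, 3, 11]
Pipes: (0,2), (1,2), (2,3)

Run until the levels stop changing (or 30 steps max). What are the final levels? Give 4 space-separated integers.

Step 1: flows [0->2,2->1,3->2] -> levels [10 3 4 10]
Step 2: flows [0->2,2->1,3->2] -> levels [9 4 5 9]
Step 3: flows [0->2,2->1,3->2] -> levels [8 5 6 8]
Step 4: flows [0->2,2->1,3->2] -> levels [7 6 7 7]
Step 5: flows [0=2,2->1,2=3] -> levels [7 7 6 7]
Step 6: flows [0->2,1->2,3->2] -> levels [6 6 9 6]
Step 7: flows [2->0,2->1,2->3] -> levels [7 7 6 7]
  -> period-2 cycle: step 7 state = step 5 state; never stabilizes
  -> state at step 30: (30-5) mod 2 = 1, same as step 6 -> [6 6 9 6]

Answer: 6 6 9 6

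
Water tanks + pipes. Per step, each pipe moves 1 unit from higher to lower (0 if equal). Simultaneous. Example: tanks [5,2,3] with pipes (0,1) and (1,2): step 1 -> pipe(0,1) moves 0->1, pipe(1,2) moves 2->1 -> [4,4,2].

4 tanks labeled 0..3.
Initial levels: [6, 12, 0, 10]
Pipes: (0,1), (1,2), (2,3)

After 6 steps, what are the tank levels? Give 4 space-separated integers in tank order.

Step 1: flows [1->0,1->2,3->2] -> levels [7 10 2 9]
Step 2: flows [1->0,1->2,3->2] -> levels [8 8 4 8]
Step 3: flows [0=1,1->2,3->2] -> levels [8 7 6 7]
Step 4: flows [0->1,1->2,3->2] -> levels [7 7 8 6]
Step 5: flows [0=1,2->1,2->3] -> levels [7 8 6 7]
Step 6: flows [1->0,1->2,3->2] -> levels [8 6 8 6]

Answer: 8 6 8 6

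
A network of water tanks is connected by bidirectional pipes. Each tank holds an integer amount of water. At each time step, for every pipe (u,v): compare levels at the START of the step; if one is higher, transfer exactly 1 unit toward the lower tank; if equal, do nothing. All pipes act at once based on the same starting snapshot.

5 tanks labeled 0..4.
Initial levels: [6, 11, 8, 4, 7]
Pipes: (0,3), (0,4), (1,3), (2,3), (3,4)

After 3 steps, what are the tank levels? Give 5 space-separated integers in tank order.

Answer: 7 8 7 9 5

Derivation:
Step 1: flows [0->3,4->0,1->3,2->3,4->3] -> levels [6 10 7 8 5]
Step 2: flows [3->0,0->4,1->3,3->2,3->4] -> levels [6 9 8 6 7]
Step 3: flows [0=3,4->0,1->3,2->3,4->3] -> levels [7 8 7 9 5]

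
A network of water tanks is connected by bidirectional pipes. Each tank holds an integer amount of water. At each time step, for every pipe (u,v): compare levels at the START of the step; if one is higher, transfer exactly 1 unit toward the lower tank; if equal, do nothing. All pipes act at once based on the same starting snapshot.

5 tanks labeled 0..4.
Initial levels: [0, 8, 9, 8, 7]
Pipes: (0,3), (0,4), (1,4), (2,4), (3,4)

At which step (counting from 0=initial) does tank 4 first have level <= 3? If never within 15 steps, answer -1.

Answer: -1

Derivation:
Step 1: flows [3->0,4->0,1->4,2->4,3->4] -> levels [2 7 8 6 9]
Step 2: flows [3->0,4->0,4->1,4->2,4->3] -> levels [4 8 9 6 5]
Step 3: flows [3->0,4->0,1->4,2->4,3->4] -> levels [6 7 8 4 7]
Step 4: flows [0->3,4->0,1=4,2->4,4->3] -> levels [6 7 7 6 6]
Step 5: flows [0=3,0=4,1->4,2->4,3=4] -> levels [6 6 6 6 8]
Step 6: flows [0=3,4->0,4->1,4->2,4->3] -> levels [7 7 7 7 4]
Step 7: flows [0=3,0->4,1->4,2->4,3->4] -> levels [6 6 6 6 8]
  -> period-2 cycle (repeats step 5); tank 4 never drops to <=3
Tank 4 never reaches <=3 within 15 steps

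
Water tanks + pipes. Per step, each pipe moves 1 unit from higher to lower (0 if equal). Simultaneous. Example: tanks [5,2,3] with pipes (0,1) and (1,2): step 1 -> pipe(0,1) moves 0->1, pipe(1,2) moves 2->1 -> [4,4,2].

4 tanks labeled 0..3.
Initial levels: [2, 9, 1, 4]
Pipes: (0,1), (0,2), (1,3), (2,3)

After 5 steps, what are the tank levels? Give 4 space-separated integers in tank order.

Step 1: flows [1->0,0->2,1->3,3->2] -> levels [2 7 3 4]
Step 2: flows [1->0,2->0,1->3,3->2] -> levels [4 5 3 4]
Step 3: flows [1->0,0->2,1->3,3->2] -> levels [4 3 5 4]
Step 4: flows [0->1,2->0,3->1,2->3] -> levels [4 5 3 4]
  -> period-2 cycle: step 4 state = step 2 state
  -> state at step 5: (5-2) mod 2 = 1, same as step 3 -> [4 3 5 4]

Answer: 4 3 5 4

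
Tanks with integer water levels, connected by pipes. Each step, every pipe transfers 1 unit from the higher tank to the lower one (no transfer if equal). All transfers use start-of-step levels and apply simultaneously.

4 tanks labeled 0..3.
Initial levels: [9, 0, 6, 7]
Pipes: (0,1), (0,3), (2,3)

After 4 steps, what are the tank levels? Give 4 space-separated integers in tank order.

Step 1: flows [0->1,0->3,3->2] -> levels [7 1 7 7]
Step 2: flows [0->1,0=3,2=3] -> levels [6 2 7 7]
Step 3: flows [0->1,3->0,2=3] -> levels [6 3 7 6]
Step 4: flows [0->1,0=3,2->3] -> levels [5 4 6 7]

Answer: 5 4 6 7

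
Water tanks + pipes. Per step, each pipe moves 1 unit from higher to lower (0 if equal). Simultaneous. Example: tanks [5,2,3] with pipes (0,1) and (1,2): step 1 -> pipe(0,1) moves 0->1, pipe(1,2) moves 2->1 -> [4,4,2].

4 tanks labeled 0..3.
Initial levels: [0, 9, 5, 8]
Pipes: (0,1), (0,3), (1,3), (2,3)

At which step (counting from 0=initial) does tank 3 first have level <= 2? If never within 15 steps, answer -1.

Step 1: flows [1->0,3->0,1->3,3->2] -> levels [2 7 6 7]
Step 2: flows [1->0,3->0,1=3,3->2] -> levels [4 6 7 5]
Step 3: flows [1->0,3->0,1->3,2->3] -> levels [6 4 6 6]
Step 4: flows [0->1,0=3,3->1,2=3] -> levels [5 6 6 5]
Step 5: flows [1->0,0=3,1->3,2->3] -> levels [6 4 5 7]
Step 6: flows [0->1,3->0,3->1,3->2] -> levels [6 6 6 4]
Step 7: flows [0=1,0->3,1->3,2->3] -> levels [5 5 5 7]
Step 8: flows [0=1,3->0,3->1,3->2] -> levels [6 6 6 4]
  -> period-2 cycle (repeats step 6); tank 3 never drops to <=2
Tank 3 never reaches <=2 within 15 steps

Answer: -1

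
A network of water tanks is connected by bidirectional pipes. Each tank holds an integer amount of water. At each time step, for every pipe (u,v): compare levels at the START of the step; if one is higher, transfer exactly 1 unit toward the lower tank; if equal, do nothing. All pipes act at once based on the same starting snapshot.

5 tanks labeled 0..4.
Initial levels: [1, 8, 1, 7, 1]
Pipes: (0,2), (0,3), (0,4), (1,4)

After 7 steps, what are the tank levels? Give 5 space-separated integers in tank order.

Answer: 5 5 2 3 3

Derivation:
Step 1: flows [0=2,3->0,0=4,1->4] -> levels [2 7 1 6 2]
Step 2: flows [0->2,3->0,0=4,1->4] -> levels [2 6 2 5 3]
Step 3: flows [0=2,3->0,4->0,1->4] -> levels [4 5 2 4 3]
Step 4: flows [0->2,0=3,0->4,1->4] -> levels [2 4 3 4 5]
Step 5: flows [2->0,3->0,4->0,4->1] -> levels [5 5 2 3 3]
Step 6: flows [0->2,0->3,0->4,1->4] -> levels [2 4 3 4 5]
  -> period-2 cycle: step 6 state = step 4 state
  -> state at step 7: (7-4) mod 2 = 1, same as step 5 -> [5 5 2 3 3]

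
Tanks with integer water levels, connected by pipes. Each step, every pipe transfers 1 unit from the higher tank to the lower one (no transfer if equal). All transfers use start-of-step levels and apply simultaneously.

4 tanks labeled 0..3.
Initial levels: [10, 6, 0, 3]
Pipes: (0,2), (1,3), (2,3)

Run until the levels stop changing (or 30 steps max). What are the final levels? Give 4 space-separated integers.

Answer: 5 5 6 3

Derivation:
Step 1: flows [0->2,1->3,3->2] -> levels [9 5 2 3]
Step 2: flows [0->2,1->3,3->2] -> levels [8 4 4 3]
Step 3: flows [0->2,1->3,2->3] -> levels [7 3 4 5]
Step 4: flows [0->2,3->1,3->2] -> levels [6 4 6 3]
Step 5: flows [0=2,1->3,2->3] -> levels [6 3 5 5]
Step 6: flows [0->2,3->1,2=3] -> levels [5 4 6 4]
Step 7: flows [2->0,1=3,2->3] -> levels [6 4 4 5]
Step 8: flows [0->2,3->1,3->2] -> levels [5 5 6 3]
Step 9: flows [2->0,1->3,2->3] -> levels [6 4 4 5]
  -> period-2 cycle: step 9 state = step 7 state; never stabilizes
  -> state at step 30: (30-7) mod 2 = 1, same as step 8 -> [5 5 6 3]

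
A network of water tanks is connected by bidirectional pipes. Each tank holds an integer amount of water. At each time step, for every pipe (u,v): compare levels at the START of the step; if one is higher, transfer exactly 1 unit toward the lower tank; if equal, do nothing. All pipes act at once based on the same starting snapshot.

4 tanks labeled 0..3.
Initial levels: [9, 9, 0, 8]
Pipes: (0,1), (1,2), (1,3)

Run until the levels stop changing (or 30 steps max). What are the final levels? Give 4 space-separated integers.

Answer: 6 8 6 6

Derivation:
Step 1: flows [0=1,1->2,1->3] -> levels [9 7 1 9]
Step 2: flows [0->1,1->2,3->1] -> levels [8 8 2 8]
Step 3: flows [0=1,1->2,1=3] -> levels [8 7 3 8]
Step 4: flows [0->1,1->2,3->1] -> levels [7 8 4 7]
Step 5: flows [1->0,1->2,1->3] -> levels [8 5 5 8]
Step 6: flows [0->1,1=2,3->1] -> levels [7 7 5 7]
Step 7: flows [0=1,1->2,1=3] -> levels [7 6 6 7]
Step 8: flows [0->1,1=2,3->1] -> levels [6 8 6 6]
Step 9: flows [1->0,1->2,1->3] -> levels [7 5 7 7]
Step 10: flows [0->1,2->1,3->1] -> levels [6 8 6 6]
  -> period-2 cycle: step 10 state = step 8 state; never stabilizes
  -> state at step 30: (30-8) mod 2 = 0, same as step 8 -> [6 8 6 6]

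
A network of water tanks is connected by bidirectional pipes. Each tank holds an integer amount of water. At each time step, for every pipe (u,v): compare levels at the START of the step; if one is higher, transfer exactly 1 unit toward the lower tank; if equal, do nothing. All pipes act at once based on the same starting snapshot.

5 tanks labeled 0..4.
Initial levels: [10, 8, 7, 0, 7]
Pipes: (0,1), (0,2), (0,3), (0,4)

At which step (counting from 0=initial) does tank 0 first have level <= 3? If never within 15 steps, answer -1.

Step 1: flows [0->1,0->2,0->3,0->4] -> levels [6 9 8 1 8]
Step 2: flows [1->0,2->0,0->3,4->0] -> levels [8 8 7 2 7]
Step 3: flows [0=1,0->2,0->3,0->4] -> levels [5 8 8 3 8]
Step 4: flows [1->0,2->0,0->3,4->0] -> levels [7 7 7 4 7]
Step 5: flows [0=1,0=2,0->3,0=4] -> levels [6 7 7 5 7]
Step 6: flows [1->0,2->0,0->3,4->0] -> levels [8 6 6 6 6]
Step 7: flows [0->1,0->2,0->3,0->4] -> levels [4 7 7 7 7]
Step 8: flows [1->0,2->0,3->0,4->0] -> levels [8 6 6 6 6]
  -> period-2 cycle (repeats step 6); tank 0 never drops to <=3
Tank 0 never reaches <=3 within 15 steps

Answer: -1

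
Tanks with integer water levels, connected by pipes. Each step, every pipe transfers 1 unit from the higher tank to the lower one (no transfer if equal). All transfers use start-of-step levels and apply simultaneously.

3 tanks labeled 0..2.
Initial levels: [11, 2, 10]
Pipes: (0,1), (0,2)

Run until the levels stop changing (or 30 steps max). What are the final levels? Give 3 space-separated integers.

Step 1: flows [0->1,0->2] -> levels [9 3 11]
Step 2: flows [0->1,2->0] -> levels [9 4 10]
Step 3: flows [0->1,2->0] -> levels [9 5 9]
Step 4: flows [0->1,0=2] -> levels [8 6 9]
Step 5: flows [0->1,2->0] -> levels [8 7 8]
Step 6: flows [0->1,0=2] -> levels [7 8 8]
Step 7: flows [1->0,2->0] -> levels [9 7 7]
Step 8: flows [0->1,0->2] -> levels [7 8 8]
  -> period-2 cycle: step 8 state = step 6 state; never stabilizes
  -> state at step 30: (30-6) mod 2 = 0, same as step 6 -> [7 8 8]

Answer: 7 8 8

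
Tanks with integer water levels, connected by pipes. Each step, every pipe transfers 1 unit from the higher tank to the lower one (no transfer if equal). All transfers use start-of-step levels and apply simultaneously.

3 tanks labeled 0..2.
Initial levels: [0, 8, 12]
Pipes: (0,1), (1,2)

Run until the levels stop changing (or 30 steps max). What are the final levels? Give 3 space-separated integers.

Step 1: flows [1->0,2->1] -> levels [1 8 11]
Step 2: flows [1->0,2->1] -> levels [2 8 10]
Step 3: flows [1->0,2->1] -> levels [3 8 9]
Step 4: flows [1->0,2->1] -> levels [4 8 8]
Step 5: flows [1->0,1=2] -> levels [5 7 8]
Step 6: flows [1->0,2->1] -> levels [6 7 7]
Step 7: flows [1->0,1=2] -> levels [7 6 7]
Step 8: flows [0->1,2->1] -> levels [6 8 6]
Step 9: flows [1->0,1->2] -> levels [7 6 7]
  -> period-2 cycle: step 9 state = step 7 state; never stabilizes
  -> state at step 30: (30-7) mod 2 = 1, same as step 8 -> [6 8 6]

Answer: 6 8 6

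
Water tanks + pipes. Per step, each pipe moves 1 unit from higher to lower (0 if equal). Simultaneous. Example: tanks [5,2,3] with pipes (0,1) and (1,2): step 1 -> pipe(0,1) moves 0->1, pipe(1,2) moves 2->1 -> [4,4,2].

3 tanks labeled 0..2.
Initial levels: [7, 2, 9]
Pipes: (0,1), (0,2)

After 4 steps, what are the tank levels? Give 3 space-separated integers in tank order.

Step 1: flows [0->1,2->0] -> levels [7 3 8]
Step 2: flows [0->1,2->0] -> levels [7 4 7]
Step 3: flows [0->1,0=2] -> levels [6 5 7]
Step 4: flows [0->1,2->0] -> levels [6 6 6]

Answer: 6 6 6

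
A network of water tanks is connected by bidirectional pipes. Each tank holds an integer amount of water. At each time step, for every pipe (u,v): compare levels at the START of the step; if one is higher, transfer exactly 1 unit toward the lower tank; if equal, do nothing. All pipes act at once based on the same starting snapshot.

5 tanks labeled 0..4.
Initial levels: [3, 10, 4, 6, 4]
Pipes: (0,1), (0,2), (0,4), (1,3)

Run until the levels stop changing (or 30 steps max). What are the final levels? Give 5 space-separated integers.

Step 1: flows [1->0,2->0,4->0,1->3] -> levels [6 8 3 7 3]
Step 2: flows [1->0,0->2,0->4,1->3] -> levels [5 6 4 8 4]
Step 3: flows [1->0,0->2,0->4,3->1] -> levels [4 6 5 7 5]
Step 4: flows [1->0,2->0,4->0,3->1] -> levels [7 6 4 6 4]
Step 5: flows [0->1,0->2,0->4,1=3] -> levels [4 7 5 6 5]
Step 6: flows [1->0,2->0,4->0,1->3] -> levels [7 5 4 7 4]
Step 7: flows [0->1,0->2,0->4,3->1] -> levels [4 7 5 6 5]
  -> period-2 cycle: step 7 state = step 5 state; never stabilizes
  -> state at step 30: (30-5) mod 2 = 1, same as step 6 -> [7 5 4 7 4]

Answer: 7 5 4 7 4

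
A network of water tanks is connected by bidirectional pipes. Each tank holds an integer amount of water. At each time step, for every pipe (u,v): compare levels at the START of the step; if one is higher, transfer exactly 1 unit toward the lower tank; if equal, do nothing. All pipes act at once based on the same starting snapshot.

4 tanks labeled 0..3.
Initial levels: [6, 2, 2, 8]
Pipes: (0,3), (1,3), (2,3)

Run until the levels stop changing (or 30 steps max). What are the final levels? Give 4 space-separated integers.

Answer: 5 5 5 3

Derivation:
Step 1: flows [3->0,3->1,3->2] -> levels [7 3 3 5]
Step 2: flows [0->3,3->1,3->2] -> levels [6 4 4 4]
Step 3: flows [0->3,1=3,2=3] -> levels [5 4 4 5]
Step 4: flows [0=3,3->1,3->2] -> levels [5 5 5 3]
Step 5: flows [0->3,1->3,2->3] -> levels [4 4 4 6]
Step 6: flows [3->0,3->1,3->2] -> levels [5 5 5 3]
  -> period-2 cycle: step 6 state = step 4 state; never stabilizes
  -> state at step 30: (30-4) mod 2 = 0, same as step 4 -> [5 5 5 3]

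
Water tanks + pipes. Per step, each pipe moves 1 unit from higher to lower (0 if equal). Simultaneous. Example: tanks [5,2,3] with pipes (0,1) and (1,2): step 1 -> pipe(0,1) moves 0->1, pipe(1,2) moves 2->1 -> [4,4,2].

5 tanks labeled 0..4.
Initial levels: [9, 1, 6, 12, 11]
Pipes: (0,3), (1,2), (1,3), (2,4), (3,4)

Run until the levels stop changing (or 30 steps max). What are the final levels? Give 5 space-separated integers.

Step 1: flows [3->0,2->1,3->1,4->2,3->4] -> levels [10 3 6 9 11]
Step 2: flows [0->3,2->1,3->1,4->2,4->3] -> levels [9 5 6 10 9]
Step 3: flows [3->0,2->1,3->1,4->2,3->4] -> levels [10 7 6 7 9]
Step 4: flows [0->3,1->2,1=3,4->2,4->3] -> levels [9 6 8 9 7]
Step 5: flows [0=3,2->1,3->1,2->4,3->4] -> levels [9 8 6 7 9]
Step 6: flows [0->3,1->2,1->3,4->2,4->3] -> levels [8 6 8 10 7]
Step 7: flows [3->0,2->1,3->1,2->4,3->4] -> levels [9 8 6 7 9]
  -> period-2 cycle: step 7 state = step 5 state; never stabilizes
  -> state at step 30: (30-5) mod 2 = 1, same as step 6 -> [8 6 8 10 7]

Answer: 8 6 8 10 7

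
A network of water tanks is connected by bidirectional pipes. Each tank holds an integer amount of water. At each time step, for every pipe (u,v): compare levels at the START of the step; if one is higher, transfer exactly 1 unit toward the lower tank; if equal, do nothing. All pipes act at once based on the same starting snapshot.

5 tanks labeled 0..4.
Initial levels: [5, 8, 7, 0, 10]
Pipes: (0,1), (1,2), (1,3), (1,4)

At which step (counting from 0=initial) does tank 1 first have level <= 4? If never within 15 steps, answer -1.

Answer: 5

Derivation:
Step 1: flows [1->0,1->2,1->3,4->1] -> levels [6 6 8 1 9]
Step 2: flows [0=1,2->1,1->3,4->1] -> levels [6 7 7 2 8]
Step 3: flows [1->0,1=2,1->3,4->1] -> levels [7 6 7 3 7]
Step 4: flows [0->1,2->1,1->3,4->1] -> levels [6 8 6 4 6]
Step 5: flows [1->0,1->2,1->3,1->4] -> levels [7 4 7 5 7]
Tank 1 first reaches <=4 at step 5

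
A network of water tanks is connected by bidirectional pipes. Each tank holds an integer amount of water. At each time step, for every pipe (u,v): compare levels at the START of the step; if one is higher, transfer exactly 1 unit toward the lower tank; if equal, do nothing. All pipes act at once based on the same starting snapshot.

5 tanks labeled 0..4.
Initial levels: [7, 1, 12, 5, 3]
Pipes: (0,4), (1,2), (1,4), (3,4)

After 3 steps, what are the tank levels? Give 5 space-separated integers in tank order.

Step 1: flows [0->4,2->1,4->1,3->4] -> levels [6 3 11 4 4]
Step 2: flows [0->4,2->1,4->1,3=4] -> levels [5 5 10 4 4]
Step 3: flows [0->4,2->1,1->4,3=4] -> levels [4 5 9 4 6]

Answer: 4 5 9 4 6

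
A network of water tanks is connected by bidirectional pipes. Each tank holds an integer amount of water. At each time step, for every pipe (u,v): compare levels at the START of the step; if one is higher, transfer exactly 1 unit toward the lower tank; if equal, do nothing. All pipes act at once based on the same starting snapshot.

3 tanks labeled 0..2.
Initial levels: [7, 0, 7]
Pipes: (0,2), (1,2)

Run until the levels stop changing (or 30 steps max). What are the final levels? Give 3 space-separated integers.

Answer: 4 4 6

Derivation:
Step 1: flows [0=2,2->1] -> levels [7 1 6]
Step 2: flows [0->2,2->1] -> levels [6 2 6]
Step 3: flows [0=2,2->1] -> levels [6 3 5]
Step 4: flows [0->2,2->1] -> levels [5 4 5]
Step 5: flows [0=2,2->1] -> levels [5 5 4]
Step 6: flows [0->2,1->2] -> levels [4 4 6]
Step 7: flows [2->0,2->1] -> levels [5 5 4]
  -> period-2 cycle: step 7 state = step 5 state; never stabilizes
  -> state at step 30: (30-5) mod 2 = 1, same as step 6 -> [4 4 6]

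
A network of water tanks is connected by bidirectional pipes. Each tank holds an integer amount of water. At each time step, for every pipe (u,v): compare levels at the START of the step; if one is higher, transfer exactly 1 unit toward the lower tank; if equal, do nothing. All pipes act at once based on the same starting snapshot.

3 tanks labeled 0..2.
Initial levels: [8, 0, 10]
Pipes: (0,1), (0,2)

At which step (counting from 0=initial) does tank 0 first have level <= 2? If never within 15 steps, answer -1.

Step 1: flows [0->1,2->0] -> levels [8 1 9]
Step 2: flows [0->1,2->0] -> levels [8 2 8]
Step 3: flows [0->1,0=2] -> levels [7 3 8]
Step 4: flows [0->1,2->0] -> levels [7 4 7]
Step 5: flows [0->1,0=2] -> levels [6 5 7]
Step 6: flows [0->1,2->0] -> levels [6 6 6]
Step 7: flows [0=1,0=2] -> levels [6 6 6]
  -> stable; tank 0 stays at 6 > 2
Tank 0 never reaches <=2 within 15 steps

Answer: -1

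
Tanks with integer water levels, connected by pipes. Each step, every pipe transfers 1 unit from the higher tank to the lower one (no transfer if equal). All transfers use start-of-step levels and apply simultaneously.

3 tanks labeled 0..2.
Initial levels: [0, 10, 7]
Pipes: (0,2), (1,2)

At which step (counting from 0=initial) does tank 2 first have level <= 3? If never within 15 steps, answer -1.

Answer: -1

Derivation:
Step 1: flows [2->0,1->2] -> levels [1 9 7]
Step 2: flows [2->0,1->2] -> levels [2 8 7]
Step 3: flows [2->0,1->2] -> levels [3 7 7]
Step 4: flows [2->0,1=2] -> levels [4 7 6]
Step 5: flows [2->0,1->2] -> levels [5 6 6]
Step 6: flows [2->0,1=2] -> levels [6 6 5]
Step 7: flows [0->2,1->2] -> levels [5 5 7]
Step 8: flows [2->0,2->1] -> levels [6 6 5]
  -> period-2 cycle (repeats step 6); tank 2 never drops to <=3
Tank 2 never reaches <=3 within 15 steps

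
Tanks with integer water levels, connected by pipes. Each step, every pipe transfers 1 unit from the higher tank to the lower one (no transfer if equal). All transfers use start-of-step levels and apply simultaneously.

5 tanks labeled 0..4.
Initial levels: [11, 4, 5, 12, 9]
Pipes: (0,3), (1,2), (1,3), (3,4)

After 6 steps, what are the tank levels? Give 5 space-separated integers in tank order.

Step 1: flows [3->0,2->1,3->1,3->4] -> levels [12 6 4 9 10]
Step 2: flows [0->3,1->2,3->1,4->3] -> levels [11 6 5 10 9]
Step 3: flows [0->3,1->2,3->1,3->4] -> levels [10 6 6 9 10]
Step 4: flows [0->3,1=2,3->1,4->3] -> levels [9 7 6 10 9]
Step 5: flows [3->0,1->2,3->1,3->4] -> levels [10 7 7 7 10]
Step 6: flows [0->3,1=2,1=3,4->3] -> levels [9 7 7 9 9]

Answer: 9 7 7 9 9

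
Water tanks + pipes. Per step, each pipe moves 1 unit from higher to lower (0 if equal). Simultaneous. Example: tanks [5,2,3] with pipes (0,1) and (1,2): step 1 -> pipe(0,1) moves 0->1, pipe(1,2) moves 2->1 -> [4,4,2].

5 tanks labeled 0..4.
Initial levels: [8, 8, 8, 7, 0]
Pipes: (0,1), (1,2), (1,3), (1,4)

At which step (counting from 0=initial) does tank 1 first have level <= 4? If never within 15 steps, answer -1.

Step 1: flows [0=1,1=2,1->3,1->4] -> levels [8 6 8 8 1]
Step 2: flows [0->1,2->1,3->1,1->4] -> levels [7 8 7 7 2]
Step 3: flows [1->0,1->2,1->3,1->4] -> levels [8 4 8 8 3]
Tank 1 first reaches <=4 at step 3

Answer: 3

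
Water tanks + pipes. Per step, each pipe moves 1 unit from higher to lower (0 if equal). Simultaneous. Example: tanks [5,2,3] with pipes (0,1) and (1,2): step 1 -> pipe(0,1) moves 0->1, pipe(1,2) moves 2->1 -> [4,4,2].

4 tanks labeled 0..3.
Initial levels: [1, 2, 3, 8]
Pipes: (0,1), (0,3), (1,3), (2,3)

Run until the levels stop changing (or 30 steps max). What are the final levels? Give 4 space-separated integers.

Answer: 3 4 5 2

Derivation:
Step 1: flows [1->0,3->0,3->1,3->2] -> levels [3 2 4 5]
Step 2: flows [0->1,3->0,3->1,3->2] -> levels [3 4 5 2]
Step 3: flows [1->0,0->3,1->3,2->3] -> levels [3 2 4 5]
  -> period-2 cycle: step 3 state = step 1 state; never stabilizes
  -> state at step 30: (30-1) mod 2 = 1, same as step 2 -> [3 4 5 2]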